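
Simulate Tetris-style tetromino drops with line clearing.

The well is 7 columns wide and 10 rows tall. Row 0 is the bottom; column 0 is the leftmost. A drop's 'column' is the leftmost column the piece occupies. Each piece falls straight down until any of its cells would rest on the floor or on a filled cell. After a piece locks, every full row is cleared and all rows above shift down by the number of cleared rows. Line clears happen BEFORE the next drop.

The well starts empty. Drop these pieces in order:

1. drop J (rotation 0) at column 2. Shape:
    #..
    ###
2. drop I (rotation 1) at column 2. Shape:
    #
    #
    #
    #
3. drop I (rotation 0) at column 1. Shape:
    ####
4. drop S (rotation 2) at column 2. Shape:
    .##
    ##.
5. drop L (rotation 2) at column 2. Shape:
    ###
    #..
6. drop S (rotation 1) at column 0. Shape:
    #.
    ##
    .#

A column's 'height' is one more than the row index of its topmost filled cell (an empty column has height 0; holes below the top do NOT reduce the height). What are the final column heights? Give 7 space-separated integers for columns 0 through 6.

Answer: 10 9 10 10 10 0 0

Derivation:
Drop 1: J rot0 at col 2 lands with bottom-row=0; cleared 0 line(s) (total 0); column heights now [0 0 2 1 1 0 0], max=2
Drop 2: I rot1 at col 2 lands with bottom-row=2; cleared 0 line(s) (total 0); column heights now [0 0 6 1 1 0 0], max=6
Drop 3: I rot0 at col 1 lands with bottom-row=6; cleared 0 line(s) (total 0); column heights now [0 7 7 7 7 0 0], max=7
Drop 4: S rot2 at col 2 lands with bottom-row=7; cleared 0 line(s) (total 0); column heights now [0 7 8 9 9 0 0], max=9
Drop 5: L rot2 at col 2 lands with bottom-row=8; cleared 0 line(s) (total 0); column heights now [0 7 10 10 10 0 0], max=10
Drop 6: S rot1 at col 0 lands with bottom-row=7; cleared 0 line(s) (total 0); column heights now [10 9 10 10 10 0 0], max=10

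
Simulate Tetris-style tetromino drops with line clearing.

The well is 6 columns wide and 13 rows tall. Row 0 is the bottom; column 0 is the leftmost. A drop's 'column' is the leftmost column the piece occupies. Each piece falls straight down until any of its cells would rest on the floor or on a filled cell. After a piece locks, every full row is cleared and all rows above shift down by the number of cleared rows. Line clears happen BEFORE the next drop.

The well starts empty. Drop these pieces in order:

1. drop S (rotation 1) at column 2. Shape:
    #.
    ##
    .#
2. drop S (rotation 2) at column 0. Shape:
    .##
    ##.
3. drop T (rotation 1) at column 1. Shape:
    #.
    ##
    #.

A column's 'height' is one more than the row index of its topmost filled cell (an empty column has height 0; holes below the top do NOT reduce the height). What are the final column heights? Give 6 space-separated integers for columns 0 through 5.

Answer: 3 7 6 2 0 0

Derivation:
Drop 1: S rot1 at col 2 lands with bottom-row=0; cleared 0 line(s) (total 0); column heights now [0 0 3 2 0 0], max=3
Drop 2: S rot2 at col 0 lands with bottom-row=2; cleared 0 line(s) (total 0); column heights now [3 4 4 2 0 0], max=4
Drop 3: T rot1 at col 1 lands with bottom-row=4; cleared 0 line(s) (total 0); column heights now [3 7 6 2 0 0], max=7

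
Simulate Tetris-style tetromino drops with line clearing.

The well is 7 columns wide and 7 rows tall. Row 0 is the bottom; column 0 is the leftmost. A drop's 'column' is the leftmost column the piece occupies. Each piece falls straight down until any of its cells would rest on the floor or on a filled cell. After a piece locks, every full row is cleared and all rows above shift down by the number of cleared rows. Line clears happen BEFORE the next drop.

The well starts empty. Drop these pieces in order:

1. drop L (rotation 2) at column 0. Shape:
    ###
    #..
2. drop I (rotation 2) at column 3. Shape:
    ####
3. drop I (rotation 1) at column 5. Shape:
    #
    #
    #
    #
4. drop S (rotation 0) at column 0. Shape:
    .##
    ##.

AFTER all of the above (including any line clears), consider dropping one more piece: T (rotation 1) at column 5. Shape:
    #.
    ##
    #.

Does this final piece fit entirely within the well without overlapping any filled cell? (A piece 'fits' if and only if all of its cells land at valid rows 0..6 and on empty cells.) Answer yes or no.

Answer: no

Derivation:
Drop 1: L rot2 at col 0 lands with bottom-row=0; cleared 0 line(s) (total 0); column heights now [2 2 2 0 0 0 0], max=2
Drop 2: I rot2 at col 3 lands with bottom-row=0; cleared 0 line(s) (total 0); column heights now [2 2 2 1 1 1 1], max=2
Drop 3: I rot1 at col 5 lands with bottom-row=1; cleared 0 line(s) (total 0); column heights now [2 2 2 1 1 5 1], max=5
Drop 4: S rot0 at col 0 lands with bottom-row=2; cleared 0 line(s) (total 0); column heights now [3 4 4 1 1 5 1], max=5
Test piece T rot1 at col 5 (width 2): heights before test = [3 4 4 1 1 5 1]; fits = False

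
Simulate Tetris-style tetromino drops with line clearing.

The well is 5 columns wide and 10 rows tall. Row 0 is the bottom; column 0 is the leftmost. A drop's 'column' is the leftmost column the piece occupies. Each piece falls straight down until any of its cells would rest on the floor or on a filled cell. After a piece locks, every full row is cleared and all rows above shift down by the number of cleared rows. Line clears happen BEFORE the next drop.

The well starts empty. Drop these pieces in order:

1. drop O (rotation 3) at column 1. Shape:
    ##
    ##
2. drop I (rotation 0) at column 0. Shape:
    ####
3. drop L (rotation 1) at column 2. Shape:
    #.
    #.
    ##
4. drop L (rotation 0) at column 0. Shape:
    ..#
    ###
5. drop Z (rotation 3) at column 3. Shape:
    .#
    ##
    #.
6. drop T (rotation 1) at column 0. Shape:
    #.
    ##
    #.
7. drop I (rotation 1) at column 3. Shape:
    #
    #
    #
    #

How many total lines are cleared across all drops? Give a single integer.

Answer: 1

Derivation:
Drop 1: O rot3 at col 1 lands with bottom-row=0; cleared 0 line(s) (total 0); column heights now [0 2 2 0 0], max=2
Drop 2: I rot0 at col 0 lands with bottom-row=2; cleared 0 line(s) (total 0); column heights now [3 3 3 3 0], max=3
Drop 3: L rot1 at col 2 lands with bottom-row=3; cleared 0 line(s) (total 0); column heights now [3 3 6 4 0], max=6
Drop 4: L rot0 at col 0 lands with bottom-row=6; cleared 0 line(s) (total 0); column heights now [7 7 8 4 0], max=8
Drop 5: Z rot3 at col 3 lands with bottom-row=4; cleared 0 line(s) (total 0); column heights now [7 7 8 6 7], max=8
Drop 6: T rot1 at col 0 lands with bottom-row=7; cleared 0 line(s) (total 0); column heights now [10 9 8 6 7], max=10
Drop 7: I rot1 at col 3 lands with bottom-row=6; cleared 1 line(s) (total 1); column heights now [9 8 7 9 6], max=9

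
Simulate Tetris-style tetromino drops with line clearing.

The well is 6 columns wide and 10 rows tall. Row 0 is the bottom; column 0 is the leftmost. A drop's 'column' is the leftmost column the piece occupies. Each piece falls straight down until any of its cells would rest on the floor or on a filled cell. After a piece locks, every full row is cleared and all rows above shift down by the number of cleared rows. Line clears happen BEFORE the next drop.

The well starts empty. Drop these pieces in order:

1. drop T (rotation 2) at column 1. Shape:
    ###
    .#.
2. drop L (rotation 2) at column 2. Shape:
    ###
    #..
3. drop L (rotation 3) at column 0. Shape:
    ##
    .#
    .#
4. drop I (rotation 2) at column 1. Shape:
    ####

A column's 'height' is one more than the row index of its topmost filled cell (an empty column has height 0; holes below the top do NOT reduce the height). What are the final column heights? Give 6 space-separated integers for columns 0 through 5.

Answer: 5 6 6 6 6 0

Derivation:
Drop 1: T rot2 at col 1 lands with bottom-row=0; cleared 0 line(s) (total 0); column heights now [0 2 2 2 0 0], max=2
Drop 2: L rot2 at col 2 lands with bottom-row=2; cleared 0 line(s) (total 0); column heights now [0 2 4 4 4 0], max=4
Drop 3: L rot3 at col 0 lands with bottom-row=2; cleared 0 line(s) (total 0); column heights now [5 5 4 4 4 0], max=5
Drop 4: I rot2 at col 1 lands with bottom-row=5; cleared 0 line(s) (total 0); column heights now [5 6 6 6 6 0], max=6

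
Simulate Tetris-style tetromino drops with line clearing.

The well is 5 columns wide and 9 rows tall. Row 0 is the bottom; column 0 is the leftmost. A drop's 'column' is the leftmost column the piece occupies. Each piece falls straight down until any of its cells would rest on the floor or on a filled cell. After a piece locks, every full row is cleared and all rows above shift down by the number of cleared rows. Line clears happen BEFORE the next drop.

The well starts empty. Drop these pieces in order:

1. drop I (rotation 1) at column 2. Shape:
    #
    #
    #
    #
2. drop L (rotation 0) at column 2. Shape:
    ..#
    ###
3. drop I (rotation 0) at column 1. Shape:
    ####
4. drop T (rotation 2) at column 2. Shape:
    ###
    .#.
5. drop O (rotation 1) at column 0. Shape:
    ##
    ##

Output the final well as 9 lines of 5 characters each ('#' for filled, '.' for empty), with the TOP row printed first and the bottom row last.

Answer: .....
##.#.
.####
....#
..###
..#..
..#..
..#..
..#..

Derivation:
Drop 1: I rot1 at col 2 lands with bottom-row=0; cleared 0 line(s) (total 0); column heights now [0 0 4 0 0], max=4
Drop 2: L rot0 at col 2 lands with bottom-row=4; cleared 0 line(s) (total 0); column heights now [0 0 5 5 6], max=6
Drop 3: I rot0 at col 1 lands with bottom-row=6; cleared 0 line(s) (total 0); column heights now [0 7 7 7 7], max=7
Drop 4: T rot2 at col 2 lands with bottom-row=7; cleared 0 line(s) (total 0); column heights now [0 7 9 9 9], max=9
Drop 5: O rot1 at col 0 lands with bottom-row=7; cleared 1 line(s) (total 1); column heights now [8 8 7 8 7], max=8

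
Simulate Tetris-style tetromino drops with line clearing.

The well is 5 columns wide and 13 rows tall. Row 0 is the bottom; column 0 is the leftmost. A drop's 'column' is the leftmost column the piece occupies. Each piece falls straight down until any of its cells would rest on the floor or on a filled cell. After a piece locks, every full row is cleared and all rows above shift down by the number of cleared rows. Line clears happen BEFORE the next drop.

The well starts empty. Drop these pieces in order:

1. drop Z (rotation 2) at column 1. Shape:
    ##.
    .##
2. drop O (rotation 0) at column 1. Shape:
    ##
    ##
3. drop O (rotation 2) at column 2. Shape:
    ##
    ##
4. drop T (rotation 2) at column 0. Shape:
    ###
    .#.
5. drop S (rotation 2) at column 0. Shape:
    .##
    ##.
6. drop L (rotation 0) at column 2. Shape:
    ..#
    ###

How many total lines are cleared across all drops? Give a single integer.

Answer: 0

Derivation:
Drop 1: Z rot2 at col 1 lands with bottom-row=0; cleared 0 line(s) (total 0); column heights now [0 2 2 1 0], max=2
Drop 2: O rot0 at col 1 lands with bottom-row=2; cleared 0 line(s) (total 0); column heights now [0 4 4 1 0], max=4
Drop 3: O rot2 at col 2 lands with bottom-row=4; cleared 0 line(s) (total 0); column heights now [0 4 6 6 0], max=6
Drop 4: T rot2 at col 0 lands with bottom-row=5; cleared 0 line(s) (total 0); column heights now [7 7 7 6 0], max=7
Drop 5: S rot2 at col 0 lands with bottom-row=7; cleared 0 line(s) (total 0); column heights now [8 9 9 6 0], max=9
Drop 6: L rot0 at col 2 lands with bottom-row=9; cleared 0 line(s) (total 0); column heights now [8 9 10 10 11], max=11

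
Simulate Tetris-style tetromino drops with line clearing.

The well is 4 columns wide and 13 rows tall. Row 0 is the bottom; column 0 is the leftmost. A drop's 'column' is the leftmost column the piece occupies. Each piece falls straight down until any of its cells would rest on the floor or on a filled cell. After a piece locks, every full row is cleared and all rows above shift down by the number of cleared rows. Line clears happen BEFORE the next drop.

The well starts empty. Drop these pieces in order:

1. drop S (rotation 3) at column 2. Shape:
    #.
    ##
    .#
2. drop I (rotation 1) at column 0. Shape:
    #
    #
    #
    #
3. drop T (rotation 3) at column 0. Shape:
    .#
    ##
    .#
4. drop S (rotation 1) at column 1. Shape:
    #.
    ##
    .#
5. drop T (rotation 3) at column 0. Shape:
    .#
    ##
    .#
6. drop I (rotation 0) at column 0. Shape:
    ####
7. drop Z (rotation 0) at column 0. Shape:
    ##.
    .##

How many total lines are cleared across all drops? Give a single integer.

Answer: 1

Derivation:
Drop 1: S rot3 at col 2 lands with bottom-row=0; cleared 0 line(s) (total 0); column heights now [0 0 3 2], max=3
Drop 2: I rot1 at col 0 lands with bottom-row=0; cleared 0 line(s) (total 0); column heights now [4 0 3 2], max=4
Drop 3: T rot3 at col 0 lands with bottom-row=3; cleared 0 line(s) (total 0); column heights now [5 6 3 2], max=6
Drop 4: S rot1 at col 1 lands with bottom-row=5; cleared 0 line(s) (total 0); column heights now [5 8 7 2], max=8
Drop 5: T rot3 at col 0 lands with bottom-row=8; cleared 0 line(s) (total 0); column heights now [10 11 7 2], max=11
Drop 6: I rot0 at col 0 lands with bottom-row=11; cleared 1 line(s) (total 1); column heights now [10 11 7 2], max=11
Drop 7: Z rot0 at col 0 lands with bottom-row=11; cleared 0 line(s) (total 1); column heights now [13 13 12 2], max=13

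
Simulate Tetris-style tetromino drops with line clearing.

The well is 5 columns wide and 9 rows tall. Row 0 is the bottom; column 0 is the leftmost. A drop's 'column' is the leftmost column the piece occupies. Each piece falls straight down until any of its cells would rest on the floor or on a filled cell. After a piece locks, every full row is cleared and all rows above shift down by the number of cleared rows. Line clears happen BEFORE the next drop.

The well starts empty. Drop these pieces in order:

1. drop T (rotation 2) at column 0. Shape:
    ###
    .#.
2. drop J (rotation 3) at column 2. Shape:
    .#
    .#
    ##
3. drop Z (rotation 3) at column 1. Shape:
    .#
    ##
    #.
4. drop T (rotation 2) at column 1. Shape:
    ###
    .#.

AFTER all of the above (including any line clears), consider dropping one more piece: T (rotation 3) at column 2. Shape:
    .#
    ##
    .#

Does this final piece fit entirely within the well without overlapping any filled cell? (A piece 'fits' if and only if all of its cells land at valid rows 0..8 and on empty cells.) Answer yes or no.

Drop 1: T rot2 at col 0 lands with bottom-row=0; cleared 0 line(s) (total 0); column heights now [2 2 2 0 0], max=2
Drop 2: J rot3 at col 2 lands with bottom-row=2; cleared 0 line(s) (total 0); column heights now [2 2 3 5 0], max=5
Drop 3: Z rot3 at col 1 lands with bottom-row=2; cleared 0 line(s) (total 0); column heights now [2 4 5 5 0], max=5
Drop 4: T rot2 at col 1 lands with bottom-row=5; cleared 0 line(s) (total 0); column heights now [2 7 7 7 0], max=7
Test piece T rot3 at col 2 (width 2): heights before test = [2 7 7 7 0]; fits = False

Answer: no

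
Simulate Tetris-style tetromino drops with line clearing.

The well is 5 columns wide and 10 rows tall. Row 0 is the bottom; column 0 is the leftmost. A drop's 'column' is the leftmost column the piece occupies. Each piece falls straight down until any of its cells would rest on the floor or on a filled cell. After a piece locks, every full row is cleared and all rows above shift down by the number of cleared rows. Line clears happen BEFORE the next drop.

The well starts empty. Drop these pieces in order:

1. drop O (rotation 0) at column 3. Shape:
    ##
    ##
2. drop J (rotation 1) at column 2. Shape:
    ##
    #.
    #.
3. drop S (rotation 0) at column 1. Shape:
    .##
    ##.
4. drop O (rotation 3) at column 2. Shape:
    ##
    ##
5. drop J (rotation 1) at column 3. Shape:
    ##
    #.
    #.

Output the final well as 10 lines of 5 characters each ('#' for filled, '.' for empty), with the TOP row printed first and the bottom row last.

Drop 1: O rot0 at col 3 lands with bottom-row=0; cleared 0 line(s) (total 0); column heights now [0 0 0 2 2], max=2
Drop 2: J rot1 at col 2 lands with bottom-row=0; cleared 0 line(s) (total 0); column heights now [0 0 3 3 2], max=3
Drop 3: S rot0 at col 1 lands with bottom-row=3; cleared 0 line(s) (total 0); column heights now [0 4 5 5 2], max=5
Drop 4: O rot3 at col 2 lands with bottom-row=5; cleared 0 line(s) (total 0); column heights now [0 4 7 7 2], max=7
Drop 5: J rot1 at col 3 lands with bottom-row=7; cleared 0 line(s) (total 0); column heights now [0 4 7 10 10], max=10

Answer: ...##
...#.
...#.
..##.
..##.
..##.
.##..
..##.
..###
..###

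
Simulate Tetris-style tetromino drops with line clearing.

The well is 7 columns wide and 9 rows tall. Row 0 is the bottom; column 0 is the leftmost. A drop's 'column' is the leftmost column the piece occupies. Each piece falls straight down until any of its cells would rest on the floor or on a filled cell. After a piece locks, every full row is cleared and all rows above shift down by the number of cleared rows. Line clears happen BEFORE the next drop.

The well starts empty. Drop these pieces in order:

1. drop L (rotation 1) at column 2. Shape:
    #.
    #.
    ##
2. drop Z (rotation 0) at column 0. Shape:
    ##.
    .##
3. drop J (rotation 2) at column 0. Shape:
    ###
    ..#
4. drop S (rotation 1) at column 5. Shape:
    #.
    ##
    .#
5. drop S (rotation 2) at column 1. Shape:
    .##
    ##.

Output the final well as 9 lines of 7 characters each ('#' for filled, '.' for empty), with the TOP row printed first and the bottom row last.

Drop 1: L rot1 at col 2 lands with bottom-row=0; cleared 0 line(s) (total 0); column heights now [0 0 3 1 0 0 0], max=3
Drop 2: Z rot0 at col 0 lands with bottom-row=3; cleared 0 line(s) (total 0); column heights now [5 5 4 1 0 0 0], max=5
Drop 3: J rot2 at col 0 lands with bottom-row=4; cleared 0 line(s) (total 0); column heights now [6 6 6 1 0 0 0], max=6
Drop 4: S rot1 at col 5 lands with bottom-row=0; cleared 0 line(s) (total 0); column heights now [6 6 6 1 0 3 2], max=6
Drop 5: S rot2 at col 1 lands with bottom-row=6; cleared 0 line(s) (total 0); column heights now [6 7 8 8 0 3 2], max=8

Answer: .......
..##...
.##....
###....
###....
.##....
..#..#.
..#..##
..##..#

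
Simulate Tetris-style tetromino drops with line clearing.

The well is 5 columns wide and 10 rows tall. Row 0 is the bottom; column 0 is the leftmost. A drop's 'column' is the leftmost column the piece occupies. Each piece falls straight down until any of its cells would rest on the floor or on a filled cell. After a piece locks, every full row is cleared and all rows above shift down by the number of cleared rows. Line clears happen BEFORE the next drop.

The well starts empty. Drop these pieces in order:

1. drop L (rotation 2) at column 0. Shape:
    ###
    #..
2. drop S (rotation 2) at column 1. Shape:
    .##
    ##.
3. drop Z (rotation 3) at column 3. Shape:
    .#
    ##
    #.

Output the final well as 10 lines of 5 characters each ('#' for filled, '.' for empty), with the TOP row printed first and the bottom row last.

Answer: .....
.....
.....
....#
...##
...#.
..##.
.##..
###..
#....

Derivation:
Drop 1: L rot2 at col 0 lands with bottom-row=0; cleared 0 line(s) (total 0); column heights now [2 2 2 0 0], max=2
Drop 2: S rot2 at col 1 lands with bottom-row=2; cleared 0 line(s) (total 0); column heights now [2 3 4 4 0], max=4
Drop 3: Z rot3 at col 3 lands with bottom-row=4; cleared 0 line(s) (total 0); column heights now [2 3 4 6 7], max=7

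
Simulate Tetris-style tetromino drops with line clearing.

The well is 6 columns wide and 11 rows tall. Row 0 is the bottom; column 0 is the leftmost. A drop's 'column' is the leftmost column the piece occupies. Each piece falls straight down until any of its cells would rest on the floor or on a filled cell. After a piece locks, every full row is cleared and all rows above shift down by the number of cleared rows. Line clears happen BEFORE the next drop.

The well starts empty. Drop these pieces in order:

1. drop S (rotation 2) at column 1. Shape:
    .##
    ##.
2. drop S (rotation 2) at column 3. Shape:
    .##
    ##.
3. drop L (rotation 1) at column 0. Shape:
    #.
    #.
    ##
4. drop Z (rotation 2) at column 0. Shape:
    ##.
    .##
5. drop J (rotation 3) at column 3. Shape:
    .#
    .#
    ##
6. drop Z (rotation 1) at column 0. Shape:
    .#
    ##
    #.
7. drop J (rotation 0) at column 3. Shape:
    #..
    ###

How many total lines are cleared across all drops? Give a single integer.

Answer: 0

Derivation:
Drop 1: S rot2 at col 1 lands with bottom-row=0; cleared 0 line(s) (total 0); column heights now [0 1 2 2 0 0], max=2
Drop 2: S rot2 at col 3 lands with bottom-row=2; cleared 0 line(s) (total 0); column heights now [0 1 2 3 4 4], max=4
Drop 3: L rot1 at col 0 lands with bottom-row=1; cleared 0 line(s) (total 0); column heights now [4 2 2 3 4 4], max=4
Drop 4: Z rot2 at col 0 lands with bottom-row=3; cleared 0 line(s) (total 0); column heights now [5 5 4 3 4 4], max=5
Drop 5: J rot3 at col 3 lands with bottom-row=4; cleared 0 line(s) (total 0); column heights now [5 5 4 5 7 4], max=7
Drop 6: Z rot1 at col 0 lands with bottom-row=5; cleared 0 line(s) (total 0); column heights now [7 8 4 5 7 4], max=8
Drop 7: J rot0 at col 3 lands with bottom-row=7; cleared 0 line(s) (total 0); column heights now [7 8 4 9 8 8], max=9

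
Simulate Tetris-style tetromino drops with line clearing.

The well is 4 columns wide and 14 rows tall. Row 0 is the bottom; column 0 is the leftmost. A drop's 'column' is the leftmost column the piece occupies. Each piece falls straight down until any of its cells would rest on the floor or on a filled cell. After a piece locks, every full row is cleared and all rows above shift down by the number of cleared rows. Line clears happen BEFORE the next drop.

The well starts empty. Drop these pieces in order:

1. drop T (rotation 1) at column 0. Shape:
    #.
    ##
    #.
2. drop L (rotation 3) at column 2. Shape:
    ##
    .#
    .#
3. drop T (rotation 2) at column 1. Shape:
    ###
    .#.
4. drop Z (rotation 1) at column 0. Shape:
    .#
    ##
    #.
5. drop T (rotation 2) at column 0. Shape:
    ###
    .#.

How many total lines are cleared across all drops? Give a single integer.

Answer: 1

Derivation:
Drop 1: T rot1 at col 0 lands with bottom-row=0; cleared 0 line(s) (total 0); column heights now [3 2 0 0], max=3
Drop 2: L rot3 at col 2 lands with bottom-row=0; cleared 0 line(s) (total 0); column heights now [3 2 3 3], max=3
Drop 3: T rot2 at col 1 lands with bottom-row=3; cleared 0 line(s) (total 0); column heights now [3 5 5 5], max=5
Drop 4: Z rot1 at col 0 lands with bottom-row=4; cleared 1 line(s) (total 1); column heights now [5 6 4 3], max=6
Drop 5: T rot2 at col 0 lands with bottom-row=6; cleared 0 line(s) (total 1); column heights now [8 8 8 3], max=8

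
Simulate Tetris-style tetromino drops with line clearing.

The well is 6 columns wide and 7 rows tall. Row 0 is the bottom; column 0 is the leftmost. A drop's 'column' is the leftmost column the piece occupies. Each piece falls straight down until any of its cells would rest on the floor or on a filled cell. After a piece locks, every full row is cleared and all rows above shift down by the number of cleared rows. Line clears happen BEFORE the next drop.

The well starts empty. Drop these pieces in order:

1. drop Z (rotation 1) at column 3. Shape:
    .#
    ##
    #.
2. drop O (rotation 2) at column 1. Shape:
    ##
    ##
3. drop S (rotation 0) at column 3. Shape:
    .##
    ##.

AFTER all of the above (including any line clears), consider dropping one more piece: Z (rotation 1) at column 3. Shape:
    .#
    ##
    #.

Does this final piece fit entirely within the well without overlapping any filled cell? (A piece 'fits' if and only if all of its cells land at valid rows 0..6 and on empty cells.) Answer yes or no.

Drop 1: Z rot1 at col 3 lands with bottom-row=0; cleared 0 line(s) (total 0); column heights now [0 0 0 2 3 0], max=3
Drop 2: O rot2 at col 1 lands with bottom-row=0; cleared 0 line(s) (total 0); column heights now [0 2 2 2 3 0], max=3
Drop 3: S rot0 at col 3 lands with bottom-row=3; cleared 0 line(s) (total 0); column heights now [0 2 2 4 5 5], max=5
Test piece Z rot1 at col 3 (width 2): heights before test = [0 2 2 4 5 5]; fits = True

Answer: yes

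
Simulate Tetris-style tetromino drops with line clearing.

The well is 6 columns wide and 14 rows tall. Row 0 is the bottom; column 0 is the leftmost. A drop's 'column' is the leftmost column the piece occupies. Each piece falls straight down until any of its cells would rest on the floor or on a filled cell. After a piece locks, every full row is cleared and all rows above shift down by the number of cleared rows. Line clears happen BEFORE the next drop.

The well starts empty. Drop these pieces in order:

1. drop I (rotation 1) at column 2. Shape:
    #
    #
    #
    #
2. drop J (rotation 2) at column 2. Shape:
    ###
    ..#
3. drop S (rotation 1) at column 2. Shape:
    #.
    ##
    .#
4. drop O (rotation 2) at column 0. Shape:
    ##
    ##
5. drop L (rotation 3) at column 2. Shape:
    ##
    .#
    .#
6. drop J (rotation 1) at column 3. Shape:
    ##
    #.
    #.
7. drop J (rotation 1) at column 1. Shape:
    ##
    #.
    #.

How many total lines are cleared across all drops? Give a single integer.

Answer: 0

Derivation:
Drop 1: I rot1 at col 2 lands with bottom-row=0; cleared 0 line(s) (total 0); column heights now [0 0 4 0 0 0], max=4
Drop 2: J rot2 at col 2 lands with bottom-row=3; cleared 0 line(s) (total 0); column heights now [0 0 5 5 5 0], max=5
Drop 3: S rot1 at col 2 lands with bottom-row=5; cleared 0 line(s) (total 0); column heights now [0 0 8 7 5 0], max=8
Drop 4: O rot2 at col 0 lands with bottom-row=0; cleared 0 line(s) (total 0); column heights now [2 2 8 7 5 0], max=8
Drop 5: L rot3 at col 2 lands with bottom-row=7; cleared 0 line(s) (total 0); column heights now [2 2 10 10 5 0], max=10
Drop 6: J rot1 at col 3 lands with bottom-row=10; cleared 0 line(s) (total 0); column heights now [2 2 10 13 13 0], max=13
Drop 7: J rot1 at col 1 lands with bottom-row=8; cleared 0 line(s) (total 0); column heights now [2 11 11 13 13 0], max=13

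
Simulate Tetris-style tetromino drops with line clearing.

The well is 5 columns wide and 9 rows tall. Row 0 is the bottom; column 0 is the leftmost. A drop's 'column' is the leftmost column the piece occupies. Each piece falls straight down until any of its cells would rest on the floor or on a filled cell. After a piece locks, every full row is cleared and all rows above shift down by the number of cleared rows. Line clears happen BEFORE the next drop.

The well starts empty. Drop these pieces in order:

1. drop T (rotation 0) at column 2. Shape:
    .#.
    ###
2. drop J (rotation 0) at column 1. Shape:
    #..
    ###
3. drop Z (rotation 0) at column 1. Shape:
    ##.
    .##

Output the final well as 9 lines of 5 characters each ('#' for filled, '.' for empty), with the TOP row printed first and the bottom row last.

Answer: .....
.....
.....
.....
.##..
.###.
.###.
...#.
..###

Derivation:
Drop 1: T rot0 at col 2 lands with bottom-row=0; cleared 0 line(s) (total 0); column heights now [0 0 1 2 1], max=2
Drop 2: J rot0 at col 1 lands with bottom-row=2; cleared 0 line(s) (total 0); column heights now [0 4 3 3 1], max=4
Drop 3: Z rot0 at col 1 lands with bottom-row=3; cleared 0 line(s) (total 0); column heights now [0 5 5 4 1], max=5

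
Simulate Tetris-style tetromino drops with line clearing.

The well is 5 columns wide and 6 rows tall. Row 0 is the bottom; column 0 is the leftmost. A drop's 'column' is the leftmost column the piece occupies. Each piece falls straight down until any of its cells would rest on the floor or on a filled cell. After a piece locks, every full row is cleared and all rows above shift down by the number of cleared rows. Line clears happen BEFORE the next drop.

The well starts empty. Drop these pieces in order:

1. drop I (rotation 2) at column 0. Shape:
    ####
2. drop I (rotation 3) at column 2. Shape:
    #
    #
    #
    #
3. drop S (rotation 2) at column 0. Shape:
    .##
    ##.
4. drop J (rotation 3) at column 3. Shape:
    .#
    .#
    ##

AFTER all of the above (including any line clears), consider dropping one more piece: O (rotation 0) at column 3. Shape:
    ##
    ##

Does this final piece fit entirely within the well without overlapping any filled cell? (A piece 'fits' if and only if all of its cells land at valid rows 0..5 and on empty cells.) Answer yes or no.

Answer: yes

Derivation:
Drop 1: I rot2 at col 0 lands with bottom-row=0; cleared 0 line(s) (total 0); column heights now [1 1 1 1 0], max=1
Drop 2: I rot3 at col 2 lands with bottom-row=1; cleared 0 line(s) (total 0); column heights now [1 1 5 1 0], max=5
Drop 3: S rot2 at col 0 lands with bottom-row=4; cleared 0 line(s) (total 0); column heights now [5 6 6 1 0], max=6
Drop 4: J rot3 at col 3 lands with bottom-row=1; cleared 0 line(s) (total 0); column heights now [5 6 6 2 4], max=6
Test piece O rot0 at col 3 (width 2): heights before test = [5 6 6 2 4]; fits = True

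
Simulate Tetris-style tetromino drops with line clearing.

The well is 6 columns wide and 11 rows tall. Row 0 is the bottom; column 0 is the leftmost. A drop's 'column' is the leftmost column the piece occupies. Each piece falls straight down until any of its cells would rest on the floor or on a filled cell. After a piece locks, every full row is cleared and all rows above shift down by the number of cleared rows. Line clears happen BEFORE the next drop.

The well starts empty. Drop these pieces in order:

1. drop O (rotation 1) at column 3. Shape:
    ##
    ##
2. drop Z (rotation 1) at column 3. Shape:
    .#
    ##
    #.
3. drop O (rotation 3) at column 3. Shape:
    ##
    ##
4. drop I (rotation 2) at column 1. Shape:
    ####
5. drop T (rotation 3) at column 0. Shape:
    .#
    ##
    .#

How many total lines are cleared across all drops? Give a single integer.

Drop 1: O rot1 at col 3 lands with bottom-row=0; cleared 0 line(s) (total 0); column heights now [0 0 0 2 2 0], max=2
Drop 2: Z rot1 at col 3 lands with bottom-row=2; cleared 0 line(s) (total 0); column heights now [0 0 0 4 5 0], max=5
Drop 3: O rot3 at col 3 lands with bottom-row=5; cleared 0 line(s) (total 0); column heights now [0 0 0 7 7 0], max=7
Drop 4: I rot2 at col 1 lands with bottom-row=7; cleared 0 line(s) (total 0); column heights now [0 8 8 8 8 0], max=8
Drop 5: T rot3 at col 0 lands with bottom-row=8; cleared 0 line(s) (total 0); column heights now [10 11 8 8 8 0], max=11

Answer: 0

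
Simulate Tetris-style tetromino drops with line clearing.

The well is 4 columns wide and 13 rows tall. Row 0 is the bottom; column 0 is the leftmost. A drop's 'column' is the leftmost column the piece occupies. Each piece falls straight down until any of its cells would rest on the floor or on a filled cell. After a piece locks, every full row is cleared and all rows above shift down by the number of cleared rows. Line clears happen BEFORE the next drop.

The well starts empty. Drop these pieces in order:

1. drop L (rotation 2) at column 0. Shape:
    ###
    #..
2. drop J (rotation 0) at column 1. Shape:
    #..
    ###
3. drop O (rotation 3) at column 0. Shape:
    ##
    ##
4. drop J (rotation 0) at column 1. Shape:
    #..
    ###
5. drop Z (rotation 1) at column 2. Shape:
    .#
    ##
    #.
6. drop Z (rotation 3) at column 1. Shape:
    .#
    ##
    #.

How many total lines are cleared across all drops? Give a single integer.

Drop 1: L rot2 at col 0 lands with bottom-row=0; cleared 0 line(s) (total 0); column heights now [2 2 2 0], max=2
Drop 2: J rot0 at col 1 lands with bottom-row=2; cleared 0 line(s) (total 0); column heights now [2 4 3 3], max=4
Drop 3: O rot3 at col 0 lands with bottom-row=4; cleared 0 line(s) (total 0); column heights now [6 6 3 3], max=6
Drop 4: J rot0 at col 1 lands with bottom-row=6; cleared 0 line(s) (total 0); column heights now [6 8 7 7], max=8
Drop 5: Z rot1 at col 2 lands with bottom-row=7; cleared 0 line(s) (total 0); column heights now [6 8 9 10], max=10
Drop 6: Z rot3 at col 1 lands with bottom-row=8; cleared 0 line(s) (total 0); column heights now [6 10 11 10], max=11

Answer: 0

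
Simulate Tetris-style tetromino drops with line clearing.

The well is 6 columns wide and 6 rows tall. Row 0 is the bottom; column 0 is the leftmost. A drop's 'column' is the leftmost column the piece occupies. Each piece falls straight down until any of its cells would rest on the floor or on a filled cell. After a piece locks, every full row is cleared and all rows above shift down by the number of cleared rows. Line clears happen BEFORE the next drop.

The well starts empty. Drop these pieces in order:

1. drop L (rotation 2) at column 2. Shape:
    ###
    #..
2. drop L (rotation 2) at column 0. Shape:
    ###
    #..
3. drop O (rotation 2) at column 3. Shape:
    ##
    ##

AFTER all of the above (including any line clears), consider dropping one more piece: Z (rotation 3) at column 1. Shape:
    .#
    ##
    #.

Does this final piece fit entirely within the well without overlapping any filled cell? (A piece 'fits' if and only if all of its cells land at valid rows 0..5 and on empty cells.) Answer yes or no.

Drop 1: L rot2 at col 2 lands with bottom-row=0; cleared 0 line(s) (total 0); column heights now [0 0 2 2 2 0], max=2
Drop 2: L rot2 at col 0 lands with bottom-row=1; cleared 0 line(s) (total 0); column heights now [3 3 3 2 2 0], max=3
Drop 3: O rot2 at col 3 lands with bottom-row=2; cleared 0 line(s) (total 0); column heights now [3 3 3 4 4 0], max=4
Test piece Z rot3 at col 1 (width 2): heights before test = [3 3 3 4 4 0]; fits = True

Answer: yes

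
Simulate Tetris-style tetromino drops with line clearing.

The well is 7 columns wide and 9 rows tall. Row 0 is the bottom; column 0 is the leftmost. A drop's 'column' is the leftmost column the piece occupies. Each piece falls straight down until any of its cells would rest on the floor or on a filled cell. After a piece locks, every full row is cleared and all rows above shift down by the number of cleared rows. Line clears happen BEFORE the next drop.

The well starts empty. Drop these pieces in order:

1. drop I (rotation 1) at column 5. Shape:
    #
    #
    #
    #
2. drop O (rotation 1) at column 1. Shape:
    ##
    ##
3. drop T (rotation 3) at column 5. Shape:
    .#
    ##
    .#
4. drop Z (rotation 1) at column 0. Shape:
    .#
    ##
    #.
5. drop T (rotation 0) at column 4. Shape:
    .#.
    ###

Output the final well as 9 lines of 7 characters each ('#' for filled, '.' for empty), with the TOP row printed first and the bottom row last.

Answer: .......
.....#.
....###
......#
.....##
.#...##
##...#.
###..#.
.##..#.

Derivation:
Drop 1: I rot1 at col 5 lands with bottom-row=0; cleared 0 line(s) (total 0); column heights now [0 0 0 0 0 4 0], max=4
Drop 2: O rot1 at col 1 lands with bottom-row=0; cleared 0 line(s) (total 0); column heights now [0 2 2 0 0 4 0], max=4
Drop 3: T rot3 at col 5 lands with bottom-row=3; cleared 0 line(s) (total 0); column heights now [0 2 2 0 0 5 6], max=6
Drop 4: Z rot1 at col 0 lands with bottom-row=1; cleared 0 line(s) (total 0); column heights now [3 4 2 0 0 5 6], max=6
Drop 5: T rot0 at col 4 lands with bottom-row=6; cleared 0 line(s) (total 0); column heights now [3 4 2 0 7 8 7], max=8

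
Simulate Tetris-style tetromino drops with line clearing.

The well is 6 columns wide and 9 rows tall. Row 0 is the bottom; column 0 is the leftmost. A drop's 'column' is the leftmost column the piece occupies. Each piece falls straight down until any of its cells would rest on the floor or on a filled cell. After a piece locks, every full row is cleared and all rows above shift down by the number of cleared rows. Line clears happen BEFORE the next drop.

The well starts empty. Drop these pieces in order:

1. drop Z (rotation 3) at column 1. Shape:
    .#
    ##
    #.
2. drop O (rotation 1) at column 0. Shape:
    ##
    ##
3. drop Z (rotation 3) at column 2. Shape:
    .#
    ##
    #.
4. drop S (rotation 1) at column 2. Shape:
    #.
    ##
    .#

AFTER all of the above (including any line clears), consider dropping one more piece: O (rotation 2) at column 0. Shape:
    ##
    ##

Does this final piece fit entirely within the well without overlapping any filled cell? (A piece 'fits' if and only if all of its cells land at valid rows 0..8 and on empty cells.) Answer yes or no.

Drop 1: Z rot3 at col 1 lands with bottom-row=0; cleared 0 line(s) (total 0); column heights now [0 2 3 0 0 0], max=3
Drop 2: O rot1 at col 0 lands with bottom-row=2; cleared 0 line(s) (total 0); column heights now [4 4 3 0 0 0], max=4
Drop 3: Z rot3 at col 2 lands with bottom-row=3; cleared 0 line(s) (total 0); column heights now [4 4 5 6 0 0], max=6
Drop 4: S rot1 at col 2 lands with bottom-row=6; cleared 0 line(s) (total 0); column heights now [4 4 9 8 0 0], max=9
Test piece O rot2 at col 0 (width 2): heights before test = [4 4 9 8 0 0]; fits = True

Answer: yes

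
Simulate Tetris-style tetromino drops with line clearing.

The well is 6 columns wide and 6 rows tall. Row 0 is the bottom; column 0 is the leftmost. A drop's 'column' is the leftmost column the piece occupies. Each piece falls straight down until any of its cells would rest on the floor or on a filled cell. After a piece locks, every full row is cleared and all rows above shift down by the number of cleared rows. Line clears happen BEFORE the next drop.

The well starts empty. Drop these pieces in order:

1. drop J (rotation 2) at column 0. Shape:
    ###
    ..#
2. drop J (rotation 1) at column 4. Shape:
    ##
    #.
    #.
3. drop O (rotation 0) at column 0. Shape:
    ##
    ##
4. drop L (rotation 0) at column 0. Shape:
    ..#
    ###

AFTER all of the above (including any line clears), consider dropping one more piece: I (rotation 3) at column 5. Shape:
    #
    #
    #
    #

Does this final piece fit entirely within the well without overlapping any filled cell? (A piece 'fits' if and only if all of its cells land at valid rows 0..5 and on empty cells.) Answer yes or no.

Drop 1: J rot2 at col 0 lands with bottom-row=0; cleared 0 line(s) (total 0); column heights now [2 2 2 0 0 0], max=2
Drop 2: J rot1 at col 4 lands with bottom-row=0; cleared 0 line(s) (total 0); column heights now [2 2 2 0 3 3], max=3
Drop 3: O rot0 at col 0 lands with bottom-row=2; cleared 0 line(s) (total 0); column heights now [4 4 2 0 3 3], max=4
Drop 4: L rot0 at col 0 lands with bottom-row=4; cleared 0 line(s) (total 0); column heights now [5 5 6 0 3 3], max=6
Test piece I rot3 at col 5 (width 1): heights before test = [5 5 6 0 3 3]; fits = False

Answer: no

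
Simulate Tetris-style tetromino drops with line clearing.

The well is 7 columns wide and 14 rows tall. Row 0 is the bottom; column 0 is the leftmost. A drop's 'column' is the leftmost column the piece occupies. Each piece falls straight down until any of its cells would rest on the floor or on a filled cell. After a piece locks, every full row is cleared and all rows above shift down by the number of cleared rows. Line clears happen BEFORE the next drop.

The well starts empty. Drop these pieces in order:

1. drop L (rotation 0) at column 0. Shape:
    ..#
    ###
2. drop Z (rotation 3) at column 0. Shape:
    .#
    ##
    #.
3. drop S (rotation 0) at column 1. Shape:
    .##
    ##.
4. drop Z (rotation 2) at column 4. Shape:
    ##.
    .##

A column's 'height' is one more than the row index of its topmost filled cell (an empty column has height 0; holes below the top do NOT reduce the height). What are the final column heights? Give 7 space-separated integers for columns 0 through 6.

Answer: 3 5 6 6 2 2 1

Derivation:
Drop 1: L rot0 at col 0 lands with bottom-row=0; cleared 0 line(s) (total 0); column heights now [1 1 2 0 0 0 0], max=2
Drop 2: Z rot3 at col 0 lands with bottom-row=1; cleared 0 line(s) (total 0); column heights now [3 4 2 0 0 0 0], max=4
Drop 3: S rot0 at col 1 lands with bottom-row=4; cleared 0 line(s) (total 0); column heights now [3 5 6 6 0 0 0], max=6
Drop 4: Z rot2 at col 4 lands with bottom-row=0; cleared 0 line(s) (total 0); column heights now [3 5 6 6 2 2 1], max=6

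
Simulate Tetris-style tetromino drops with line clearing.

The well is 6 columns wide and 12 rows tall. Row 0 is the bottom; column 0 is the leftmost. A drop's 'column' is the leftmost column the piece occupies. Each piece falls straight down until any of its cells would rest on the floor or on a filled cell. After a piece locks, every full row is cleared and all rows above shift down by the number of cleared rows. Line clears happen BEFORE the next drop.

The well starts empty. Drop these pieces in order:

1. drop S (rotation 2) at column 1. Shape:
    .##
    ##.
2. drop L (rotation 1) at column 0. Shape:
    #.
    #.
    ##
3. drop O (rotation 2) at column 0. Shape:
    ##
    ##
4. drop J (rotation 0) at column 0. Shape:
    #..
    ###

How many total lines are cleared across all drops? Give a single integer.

Drop 1: S rot2 at col 1 lands with bottom-row=0; cleared 0 line(s) (total 0); column heights now [0 1 2 2 0 0], max=2
Drop 2: L rot1 at col 0 lands with bottom-row=1; cleared 0 line(s) (total 0); column heights now [4 2 2 2 0 0], max=4
Drop 3: O rot2 at col 0 lands with bottom-row=4; cleared 0 line(s) (total 0); column heights now [6 6 2 2 0 0], max=6
Drop 4: J rot0 at col 0 lands with bottom-row=6; cleared 0 line(s) (total 0); column heights now [8 7 7 2 0 0], max=8

Answer: 0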